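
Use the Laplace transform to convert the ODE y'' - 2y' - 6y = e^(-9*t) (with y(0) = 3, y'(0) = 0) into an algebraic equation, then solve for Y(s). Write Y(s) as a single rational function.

Laplace-transform each side.
With L{y''} = s^2 Y - s·y(0) - y'(0) and L{y'} = sY - y(0), with y(0) = 3, y'(0) = 0: the LHS transforms to (s^2 - 2*s - 6)Y - (3*s - 6).
The right side is L{e^(-9*t)} = 1/(s + 9).
So (s^2 - 2*s - 6)Y = 1/(s + 9) + (3*s - 6).
Divide through and combine into a single rational function.

Y(s) = (3*s^2 + 21*s - 53)/(s^3 + 7*s^2 - 24*s - 54)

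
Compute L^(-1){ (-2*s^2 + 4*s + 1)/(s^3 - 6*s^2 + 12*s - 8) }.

t^2*exp(2*t)/2 - 4*t*exp(2*t) - 2*exp(2*t)

Factor the denominator: s^3 - 6*s^2 + 12*s - 8 = (s - 2)^3.
Partial fraction decomposition gives [-2/(s - 2)] + [-4/(s - 2)^2] + [(s - 2)^(-3)].
Invert each term: -2/(s - 2) ↔ -2e^(2t); -4/(s - 2)^2 ↔ -4t·e^(2t); 1/(s - 2)^3 ↔ (1/2)t^2·e^(2t).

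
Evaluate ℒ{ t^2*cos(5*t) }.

L{cos(5t)} = s/(s^2 + 25).
Then apply L{t^2·g(t)} = (-1)^2 d^2/ds^2[G(s)] with G(s) = s/(s^2 + 25):
differentiating 2 times and applying the sign gives 2*s*(s^2 - 75)/(s^2 + 25)^3.

2*s*(s^2 - 75)/(s^2 + 25)^3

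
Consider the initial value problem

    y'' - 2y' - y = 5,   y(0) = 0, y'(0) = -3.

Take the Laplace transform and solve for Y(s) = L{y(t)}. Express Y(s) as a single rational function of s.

Take the Laplace transform of both sides.
The derivative rules (L{y''} = s^2 Y - s·y(0) - y'(0) and L{y'} = sY - y(0), with y(0) = 0, y'(0) = -3) turn the left side into (s^2 - 2*s - 1)Y - (-3).
The right side is L{5} = 5/s.
So (s^2 - 2*s - 1)Y = 5/s + (-3).
Divide through and combine into a single rational function.

Y(s) = (-3*s + 5)/(s^3 - 2*s^2 - s)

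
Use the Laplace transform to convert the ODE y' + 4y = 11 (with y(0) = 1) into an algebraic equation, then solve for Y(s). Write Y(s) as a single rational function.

Y(s) = (s + 11)/(s^2 + 4*s)

Laplace-transform each side.
The derivative rules (L{y'} = sY - y(0) = sY - 1) turn the left side into (s + 4)Y - (1).
The right side is L{11} = 11/s.
So (s + 4)Y = 11/s + (1).
Isolate Y and clear denominators.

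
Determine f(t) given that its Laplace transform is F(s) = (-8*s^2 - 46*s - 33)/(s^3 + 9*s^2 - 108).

f(t) = 5*t*exp(-6*t) - 3*exp(3*t) - 5*exp(-6*t)

Factor the denominator: s^3 + 9*s^2 - 108 = (s - 3)*(s + 6)^2.
Partial fraction decomposition gives [-5/(s + 6)] + [5/(s + 6)^2] + [-3/(s - 3)].
Invert each term: -5/(s + 6) ↔ -5e^(-6t); 5/(s + 6)^2 ↔ 5t·e^(-6t); -3/(s - 3) ↔ -3e^(3t).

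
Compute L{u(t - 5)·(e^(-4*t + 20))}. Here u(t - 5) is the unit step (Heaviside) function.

exp(-5*s)/(s + 4)

By the second shifting theorem, L{u(t - c)·g(t - c)} = e^(-cs)·G(s) with c = 5 and G(s) = L{g(t)}.
L{e^(-4t)} = 1/(s + 4).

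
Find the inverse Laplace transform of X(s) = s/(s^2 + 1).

Since L{cos(t)} = s/(s^2 + 1), the inverse is cos(t).

cos(t)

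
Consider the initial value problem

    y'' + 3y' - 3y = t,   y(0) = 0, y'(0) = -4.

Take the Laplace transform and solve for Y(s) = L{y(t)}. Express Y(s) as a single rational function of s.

Y(s) = (-4*s^2 + 1)/(s^4 + 3*s^3 - 3*s^2)

Transform both sides with L{·}.
Using L{y''} = s^2 Y - s·y(0) - y'(0) and L{y'} = sY - y(0), with y(0) = 0, y'(0) = -4, the left side becomes (s^2 + 3*s - 3)Y - (-4).
The right side is L{t} = s^(-2).
So (s^2 + 3*s - 3)Y = s^(-2) + (-4).
Solve for Y(s) and write it as one ratio of polynomials.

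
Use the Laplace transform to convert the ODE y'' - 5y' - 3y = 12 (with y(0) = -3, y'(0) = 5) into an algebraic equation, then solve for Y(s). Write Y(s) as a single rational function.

Y(s) = (-3*s^2 + 20*s + 12)/(s^3 - 5*s^2 - 3*s)

Transform both sides with L{·}.
The derivative rules (L{y''} = s^2 Y - s·y(0) - y'(0) and L{y'} = sY - y(0), with y(0) = -3, y'(0) = 5) turn the left side into (s^2 - 5*s - 3)Y - (-3*s + 20).
The right side is L{12} = 12/s.
So (s^2 - 5*s - 3)Y = 12/s + (-3*s + 20).
Isolate Y and clear denominators.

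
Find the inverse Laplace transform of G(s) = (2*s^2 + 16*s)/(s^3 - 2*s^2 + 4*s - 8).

Factor the denominator: s^3 - 2*s^2 + 4*s - 8 = (s - 2)*(s^2 + 4).
Partial fraction decomposition gives [5/(s - 2)] + [-3*s/(s^2 + 4)] + [10/(s^2 + 4)].
Invert each term: 5/(s - 2) ↔ 5e^(2t); -3·s/(s^2 + 4) ↔ -3cos(2t); 5·2/(s^2 + 4) ↔ 5sin(2t).

5*exp(2*t) + 5*sin(2*t) - 3*cos(2*t)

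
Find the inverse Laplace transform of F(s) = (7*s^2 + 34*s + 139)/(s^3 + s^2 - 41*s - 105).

6*exp(7*t) - 5*exp(-3*t) + 6*exp(-5*t)

Factor the denominator: s^3 + s^2 - 41*s - 105 = (s - 7)*(s + 3)*(s + 5).
Partial fraction decomposition gives [6/(s - 7)] + [-5/(s + 3)] + [6/(s + 5)].
Invert each term: 6/(s - 7) ↔ 6e^(7t); -5/(s + 3) ↔ -5e^(-3t); 6/(s + 5) ↔ 6e^(-5t).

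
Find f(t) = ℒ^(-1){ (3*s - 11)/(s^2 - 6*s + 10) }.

f(t) = -2*exp(3*t)*sin(t) + 3*exp(3*t)*cos(t)

Complete the square in the denominator: s^2 - 6*s + 10 = (s - 3)^2 + 1^2.
Split the numerator to match: 3*s - 11 = 3·(s - 3) - 2·1.
Invert each term: 3·(s - 3)/((s - 3)^2 + 1) ↔ 3e^(3t)cos(t); -2·1/((s - 3)^2 + 1) ↔ -2e^(3t)sin(t).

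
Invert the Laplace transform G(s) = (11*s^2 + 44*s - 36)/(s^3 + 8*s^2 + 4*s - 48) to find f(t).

f(t) = 2*exp(2*t) + 3*exp(-4*t) + 6*exp(-6*t)

Factor the denominator: s^3 + 8*s^2 + 4*s - 48 = (s - 2)*(s + 4)*(s + 6).
Partial fraction decomposition gives [3/(s + 4)] + [6/(s + 6)] + [2/(s - 2)].
Invert each term: 3/(s + 4) ↔ 3e^(-4t); 6/(s + 6) ↔ 6e^(-6t); 2/(s - 2) ↔ 2e^(2t).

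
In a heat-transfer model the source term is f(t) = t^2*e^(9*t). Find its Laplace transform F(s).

F(s) = 2/(s - 9)^3

L{e^(9t)} = 1/(s - 9).
Then apply L{t^2·g(t)} = (-1)^2 d^2/ds^2[G(s)] with G(s) = 1/(s - 9):
differentiating 2 times and applying the sign gives 2/(s - 9)^3.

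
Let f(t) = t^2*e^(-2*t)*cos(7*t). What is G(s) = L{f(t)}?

L{cos(7t)} = s/(s^2 + 49).
Multiplying by e^(-2t) shifts s → s + 2, so L{e^(-2*t)*cos(7*t)} = (s + 2)/((s + 2)^2 + 49).
Then apply L{t^2·g(t)} = (-1)^2 d^2/ds^2[H(s)] with H(s) = (s + 2)/((s + 2)^2 + 49):
differentiating 2 times and applying the sign gives 2*(s + 2)*(s^2 + 4*s - 143)/(s^2 + 4*s + 53)^3.

G(s) = 2*(s + 2)*(s^2 + 4*s - 143)/(s^2 + 4*s + 53)^3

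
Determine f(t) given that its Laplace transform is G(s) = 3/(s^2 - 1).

f(t) = 3*sinh(t)

Since L{sinh(t)} = 1/(s^2 - 1), the inverse is sinh(t), scaled by 3.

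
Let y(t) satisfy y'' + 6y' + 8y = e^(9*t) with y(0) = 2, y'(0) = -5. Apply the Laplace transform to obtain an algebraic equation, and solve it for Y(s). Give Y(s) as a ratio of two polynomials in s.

Y(s) = (2*s^2 - 11*s - 62)/(s^3 - 3*s^2 - 46*s - 72)

Laplace-transform each side.
With L{y''} = s^2 Y - s·y(0) - y'(0) and L{y'} = sY - y(0), with y(0) = 2, y'(0) = -5: the LHS transforms to (s^2 + 6*s + 8)Y - (2*s + 7).
The right side is L{e^(9*t)} = 1/(s - 9).
So (s^2 + 6*s + 8)Y = 1/(s - 9) + (2*s + 7).
Divide through and combine into a single rational function.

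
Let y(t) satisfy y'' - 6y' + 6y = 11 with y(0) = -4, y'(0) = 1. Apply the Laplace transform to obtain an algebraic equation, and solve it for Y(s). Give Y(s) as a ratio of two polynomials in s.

Y(s) = (-4*s^2 + 25*s + 11)/(s^3 - 6*s^2 + 6*s)

Transform both sides with L{·}.
With L{y''} = s^2 Y - s·y(0) - y'(0) and L{y'} = sY - y(0), with y(0) = -4, y'(0) = 1: the LHS transforms to (s^2 - 6*s + 6)Y - (-4*s + 25).
The right side is L{11} = 11/s.
So (s^2 - 6*s + 6)Y = 11/s + (-4*s + 25).
Solve for Y(s) and write it as one ratio of polynomials.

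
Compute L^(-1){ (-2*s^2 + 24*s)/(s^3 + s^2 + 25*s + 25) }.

Factor the denominator: s^3 + s^2 + 25*s + 25 = (s + 1)*(s^2 + 25).
Partial fraction decomposition gives [-1/(s + 1)] + [-s/(s^2 + 25)] + [25/(s^2 + 25)].
Invert each term: -1/(s + 1) ↔ -e^(-t); -1·s/(s^2 + 25) ↔ -cos(5t); 5·5/(s^2 + 25) ↔ 5sin(5t).

5*sin(5*t) - cos(5*t) - exp(-t)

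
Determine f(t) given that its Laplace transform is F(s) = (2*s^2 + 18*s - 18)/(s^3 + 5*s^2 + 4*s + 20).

f(t) = -sin(2*t) + 4*cos(2*t) - 2*exp(-5*t)

Factor the denominator: s^3 + 5*s^2 + 4*s + 20 = (s + 5)*(s^2 + 4).
Partial fraction decomposition gives [-2/(s + 5)] + [4*s/(s^2 + 4)] + [-2/(s^2 + 4)].
Invert each term: -2/(s + 5) ↔ -2e^(-5t); 4·s/(s^2 + 4) ↔ 4cos(2t); -1·2/(s^2 + 4) ↔ -sin(2t).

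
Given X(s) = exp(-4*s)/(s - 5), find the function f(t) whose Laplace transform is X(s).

The factor e^(-4s) signals a time shift by c = 4 (second shifting theorem).
L{e^(5t)} = 1/(s - 5), so L^-1{1/(s - 5)} = exp(5*t).
Hence the inverse is u(t - 4) times that function evaluated at t - 4.

f(t) = Heaviside(t - 4)*(exp(5*t - 20))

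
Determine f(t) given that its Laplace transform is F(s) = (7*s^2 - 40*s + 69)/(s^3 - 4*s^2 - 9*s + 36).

f(t) = 3*exp(4*t) - 2*exp(3*t) + 6*exp(-3*t)

Factor the denominator: s^3 - 4*s^2 - 9*s + 36 = (s - 4)*(s - 3)*(s + 3).
Partial fraction decomposition gives [6/(s + 3)] + [-2/(s - 3)] + [3/(s - 4)].
Invert each term: 6/(s + 3) ↔ 6e^(-3t); -2/(s - 3) ↔ -2e^(3t); 3/(s - 4) ↔ 3e^(4t).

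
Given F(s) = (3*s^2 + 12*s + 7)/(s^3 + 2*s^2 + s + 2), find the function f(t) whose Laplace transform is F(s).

Factor the denominator: s^3 + 2*s^2 + s + 2 = (s + 2)*(s^2 + 1).
Partial fraction decomposition gives [-1/(s + 2)] + [4*s/(s^2 + 1)] + [4/(s^2 + 1)].
Invert each term: -1/(s + 2) ↔ -e^(-2t); 4·s/(s^2 + 1) ↔ 4cos(t); 4·1/(s^2 + 1) ↔ 4sin(t).

f(t) = 4*sin(t) + 4*cos(t) - exp(-2*t)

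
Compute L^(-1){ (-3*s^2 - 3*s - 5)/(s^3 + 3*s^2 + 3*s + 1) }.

-5*t^2*exp(-t)/2 + 3*t*exp(-t) - 3*exp(-t)

Factor the denominator: s^3 + 3*s^2 + 3*s + 1 = (s + 1)^3.
Partial fraction decomposition gives [-3/(s + 1)] + [3/(s + 1)^2] + [-5/(s + 1)^3].
Invert each term: -3/(s + 1) ↔ -3e^(-t); 3/(s + 1)^2 ↔ 3t·e^(-t); -5/(s + 1)^3 ↔ (-5/2)t^2·e^(-t).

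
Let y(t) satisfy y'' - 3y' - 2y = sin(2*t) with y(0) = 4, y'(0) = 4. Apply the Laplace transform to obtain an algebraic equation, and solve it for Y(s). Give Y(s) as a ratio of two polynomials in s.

Laplace-transform each side.
The derivative rules (L{y''} = s^2 Y - s·y(0) - y'(0) and L{y'} = sY - y(0), with y(0) = 4, y'(0) = 4) turn the left side into (s^2 - 3*s - 2)Y - (4*s - 8).
The right side is L{sin(2*t)} = 2/(s^2 + 4).
So (s^2 - 3*s - 2)Y = 2/(s^2 + 4) + (4*s - 8).
Solve for Y(s) and write it as one ratio of polynomials.

Y(s) = (4*s^3 - 8*s^2 + 16*s - 30)/(s^4 - 3*s^3 + 2*s^2 - 12*s - 8)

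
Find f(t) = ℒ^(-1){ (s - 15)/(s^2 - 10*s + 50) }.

Complete the square in the denominator: s^2 - 10*s + 50 = (s - 5)^2 + 5^2.
Split the numerator to match: s - 15 = 1·(s - 5) - 2·5.
Invert each term: 1·(s - 5)/((s - 5)^2 + 25) ↔ e^(5t)cos(5t); -2·5/((s - 5)^2 + 25) ↔ -2e^(5t)sin(5t).

f(t) = -2*exp(5*t)*sin(5*t) + exp(5*t)*cos(5*t)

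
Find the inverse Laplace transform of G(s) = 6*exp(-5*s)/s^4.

The factor e^(-5s) signals a time shift by c = 5 (second shifting theorem).
L{t^3} = 3!/s^4 = 6/s^4, so L^-1{6/s^4} = t^3.
Hence the inverse is u(t - 5) times that function evaluated at t - 5.

Heaviside(t - 5)*((t - 5)^3)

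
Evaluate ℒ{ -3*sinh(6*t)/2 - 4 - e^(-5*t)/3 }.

By linearity of the Laplace transform, transform each term separately.
(-3/2)·[L{sinh(6t)} = 6/(s^2 - 36)]; (-1/3)·[L{e^(-5t)} = 1/(s + 5)]; L{-4} = -4/s.

-9/(s^2 - 36) - 1/(3*(s + 5)) - 4/s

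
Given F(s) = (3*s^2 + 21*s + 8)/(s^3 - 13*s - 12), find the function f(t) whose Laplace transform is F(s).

Factor the denominator: s^3 - 13*s - 12 = (s - 4)*(s + 1)*(s + 3).
Partial fraction decomposition gives [-2/(s + 3)] + [4/(s - 4)] + [1/(s + 1)].
Invert each term: -2/(s + 3) ↔ -2e^(-3t); 4/(s - 4) ↔ 4e^(4t); 1/(s + 1) ↔ e^(-t).

f(t) = 4*exp(4*t) + exp(-t) - 2*exp(-3*t)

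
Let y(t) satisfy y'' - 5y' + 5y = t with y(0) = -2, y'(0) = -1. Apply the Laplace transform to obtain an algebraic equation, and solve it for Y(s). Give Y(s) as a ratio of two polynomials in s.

Y(s) = (-2*s^3 + 9*s^2 + 1)/(s^4 - 5*s^3 + 5*s^2)

Apply the Laplace transform to the equation.
Using L{y''} = s^2 Y - s·y(0) - y'(0) and L{y'} = sY - y(0), with y(0) = -2, y'(0) = -1, the left side becomes (s^2 - 5*s + 5)Y - (-2*s + 9).
The right side is L{t} = s^(-2).
So (s^2 - 5*s + 5)Y = s^(-2) + (-2*s + 9).
Solve for Y(s) and write it as one ratio of polynomials.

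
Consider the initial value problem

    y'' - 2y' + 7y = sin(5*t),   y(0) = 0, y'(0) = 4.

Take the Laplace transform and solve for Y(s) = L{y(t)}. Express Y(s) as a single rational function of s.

Apply the Laplace transform to the equation.
Using L{y''} = s^2 Y - s·y(0) - y'(0) and L{y'} = sY - y(0), with y(0) = 0, y'(0) = 4, the left side becomes (s^2 - 2*s + 7)Y - (4).
The right side is L{sin(5*t)} = 5/(s^2 + 25).
So (s^2 - 2*s + 7)Y = 5/(s^2 + 25) + (4).
Solve for Y(s) and write it as one ratio of polynomials.

Y(s) = (4*s^2 + 105)/(s^4 - 2*s^3 + 32*s^2 - 50*s + 175)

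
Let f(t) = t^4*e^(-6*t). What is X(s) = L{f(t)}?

X(s) = 24/(s + 6)^5

L{t^4} = 4!/s^5 = 24/s^5.
By the first shifting theorem, multiplying by e^(-6t) replaces s with s + 6.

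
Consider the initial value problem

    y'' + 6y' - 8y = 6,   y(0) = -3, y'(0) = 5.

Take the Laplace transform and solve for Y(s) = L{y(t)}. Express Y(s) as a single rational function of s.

Y(s) = (-3*s^2 - 13*s + 6)/(s^3 + 6*s^2 - 8*s)

Take the Laplace transform of both sides.
With L{y''} = s^2 Y - s·y(0) - y'(0) and L{y'} = sY - y(0), with y(0) = -3, y'(0) = 5: the LHS transforms to (s^2 + 6*s - 8)Y - (-3*s - 13).
The right side is L{6} = 6/s.
So (s^2 + 6*s - 8)Y = 6/s + (-3*s - 13).
Solve for Y(s) and write it as one ratio of polynomials.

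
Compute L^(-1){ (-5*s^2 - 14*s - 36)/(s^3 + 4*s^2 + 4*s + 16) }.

Factor the denominator: s^3 + 4*s^2 + 4*s + 16 = (s + 4)*(s^2 + 4).
Partial fraction decomposition gives [-3/(s + 4)] + [-2*s/(s^2 + 4)] + [-6/(s^2 + 4)].
Invert each term: -3/(s + 4) ↔ -3e^(-4t); -2·s/(s^2 + 4) ↔ -2cos(2t); -3·2/(s^2 + 4) ↔ -3sin(2t).

-3*sin(2*t) - 2*cos(2*t) - 3*exp(-4*t)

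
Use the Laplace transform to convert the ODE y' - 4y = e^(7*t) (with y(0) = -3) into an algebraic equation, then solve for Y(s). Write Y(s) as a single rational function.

Y(s) = (-3*s + 22)/(s^2 - 11*s + 28)

Take the Laplace transform of both sides.
Using L{y'} = sY - y(0) = sY - (-3), the left side becomes (s - 4)Y - (-3).
The right side is L{e^(7*t)} = 1/(s - 7).
So (s - 4)Y = 1/(s - 7) + (-3).
Isolate Y and clear denominators.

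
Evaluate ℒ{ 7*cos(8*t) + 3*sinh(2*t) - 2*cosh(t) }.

Apply the Laplace transform termwise.
(-2)·[L{cosh(t)} = s/(s^2 - 1)]; (3)·[L{sinh(2t)} = 2/(s^2 - 4)]; (7)·[L{cos(8t)} = s/(s^2 + 64)].

7*s/(s^2 + 64) - 2*s/(s^2 - 1) + 6/(s^2 - 4)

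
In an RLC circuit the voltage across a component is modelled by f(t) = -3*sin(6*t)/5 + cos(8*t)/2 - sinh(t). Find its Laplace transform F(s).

F(s) = s/(2*(s^2 + 64)) - 18/(5*(s^2 + 36)) - 1/(s^2 - 1)

The transform is linear, so treat each term independently.
(-1)·[L{sinh(t)} = 1/(s^2 - 1)]; (-3/5)·[L{sin(6t)} = 6/(s^2 + 36)]; (1/2)·[L{cos(8t)} = s/(s^2 + 64)].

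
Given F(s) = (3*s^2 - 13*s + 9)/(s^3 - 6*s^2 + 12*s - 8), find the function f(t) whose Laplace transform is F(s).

Factor the denominator: s^3 - 6*s^2 + 12*s - 8 = (s - 2)^3.
Partial fraction decomposition gives [3/(s - 2)] + [-1/(s - 2)^2] + [-5/(s - 2)^3].
Invert each term: 3/(s - 2) ↔ 3e^(2t); -1/(s - 2)^2 ↔ -t·e^(2t); -5/(s - 2)^3 ↔ (-5/2)t^2·e^(2t).

f(t) = -5*t^2*exp(2*t)/2 - t*exp(2*t) + 3*exp(2*t)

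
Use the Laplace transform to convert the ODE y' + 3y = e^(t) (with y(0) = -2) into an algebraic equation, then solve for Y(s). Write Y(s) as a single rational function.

Y(s) = (-2*s + 3)/(s^2 + 2*s - 3)

Transform both sides with L{·}.
The derivative rules (L{y'} = sY - y(0) = sY - (-2)) turn the left side into (s + 3)Y - (-2).
The right side is L{e^(t)} = 1/(s - 1).
So (s + 3)Y = 1/(s - 1) + (-2).
Divide through and combine into a single rational function.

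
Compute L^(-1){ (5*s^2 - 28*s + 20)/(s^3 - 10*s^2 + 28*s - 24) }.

4*t*exp(2*t) + 2*exp(6*t) + 3*exp(2*t)

Factor the denominator: s^3 - 10*s^2 + 28*s - 24 = (s - 6)*(s - 2)^2.
Partial fraction decomposition gives [3/(s - 2)] + [4/(s - 2)^2] + [2/(s - 6)].
Invert each term: 3/(s - 2) ↔ 3e^(2t); 4/(s - 2)^2 ↔ 4t·e^(2t); 2/(s - 6) ↔ 2e^(6t).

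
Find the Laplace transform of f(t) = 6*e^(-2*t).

L{6} = 6/s.
By the first shifting theorem, multiplying by e^(-2t) replaces s with s + 2.

6/(s + 2)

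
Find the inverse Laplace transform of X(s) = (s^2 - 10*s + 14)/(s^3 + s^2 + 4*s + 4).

Factor the denominator: s^3 + s^2 + 4*s + 4 = (s + 1)*(s^2 + 4).
Partial fraction decomposition gives [5/(s + 1)] + [-4*s/(s^2 + 4)] + [-6/(s^2 + 4)].
Invert each term: 5/(s + 1) ↔ 5e^(-t); -4·s/(s^2 + 4) ↔ -4cos(2t); -3·2/(s^2 + 4) ↔ -3sin(2t).

-3*sin(2*t) - 4*cos(2*t) + 5*exp(-t)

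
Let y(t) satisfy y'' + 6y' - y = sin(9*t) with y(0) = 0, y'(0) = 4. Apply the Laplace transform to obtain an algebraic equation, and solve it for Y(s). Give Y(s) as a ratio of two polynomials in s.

Y(s) = (4*s^2 + 333)/(s^4 + 6*s^3 + 80*s^2 + 486*s - 81)

Laplace-transform each side.
With L{y''} = s^2 Y - s·y(0) - y'(0) and L{y'} = sY - y(0), with y(0) = 0, y'(0) = 4: the LHS transforms to (s^2 + 6*s - 1)Y - (4).
The right side is L{sin(9*t)} = 9/(s^2 + 81).
So (s^2 + 6*s - 1)Y = 9/(s^2 + 81) + (4).
Isolate Y and clear denominators.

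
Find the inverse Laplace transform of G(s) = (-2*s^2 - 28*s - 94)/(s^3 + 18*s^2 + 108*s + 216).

t^2*exp(-6*t) - 4*t*exp(-6*t) - 2*exp(-6*t)

Factor the denominator: s^3 + 18*s^2 + 108*s + 216 = (s + 6)^3.
Partial fraction decomposition gives [-2/(s + 6)] + [-4/(s + 6)^2] + [2/(s + 6)^3].
Invert each term: -2/(s + 6) ↔ -2e^(-6t); -4/(s + 6)^2 ↔ -4t·e^(-6t); 2/(s + 6)^3 ↔ (1)t^2·e^(-6t).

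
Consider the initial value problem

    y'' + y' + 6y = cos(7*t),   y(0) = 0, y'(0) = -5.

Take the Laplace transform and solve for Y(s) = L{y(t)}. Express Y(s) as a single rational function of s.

Apply the Laplace transform to the equation.
With L{y''} = s^2 Y - s·y(0) - y'(0) and L{y'} = sY - y(0), with y(0) = 0, y'(0) = -5: the LHS transforms to (s^2 + s + 6)Y - (-5).
The right side is L{cos(7*t)} = s/(s^2 + 49).
So (s^2 + s + 6)Y = s/(s^2 + 49) + (-5).
Isolate Y and clear denominators.

Y(s) = (-5*s^2 + s - 245)/(s^4 + s^3 + 55*s^2 + 49*s + 294)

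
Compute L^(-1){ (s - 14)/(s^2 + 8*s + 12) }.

-4*exp(-2*t) + 5*exp(-6*t)

Factor the denominator: s^2 + 8*s + 12 = (s + 2)*(s + 6).
Partial fraction decomposition gives [-4/(s + 2)] + [5/(s + 6)].
Invert each term: -4/(s + 2) ↔ -4e^(-2t); 5/(s + 6) ↔ 5e^(-6t).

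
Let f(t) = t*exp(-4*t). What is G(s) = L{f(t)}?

L{e^(-4t)} = 1/(s + 4).
Then apply L{t·g(t)} = -d/ds[H(s)] with H(s) = 1/(s + 4):
differentiating 1 time and applying the sign gives (s + 4)^(-2).

G(s) = (s + 4)^(-2)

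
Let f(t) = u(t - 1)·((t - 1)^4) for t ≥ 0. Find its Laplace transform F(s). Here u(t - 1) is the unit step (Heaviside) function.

F(s) = 24*exp(-s)/s^5

By the second shifting theorem, L{u(t - c)·g(t - c)} = e^(-cs)·G(s) with c = 1 and G(s) = L{g(t)}.
L{t^4} = 4!/s^5 = 24/s^5.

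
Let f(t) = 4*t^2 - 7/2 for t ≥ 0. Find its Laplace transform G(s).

The transform is linear, so treat each term independently.
(4)·[L{t^2} = 2!/s^3 = 2/s^3]; L{-7/2} = (-7/2)/s.

G(s) = -7/(2*s) + 8/s^3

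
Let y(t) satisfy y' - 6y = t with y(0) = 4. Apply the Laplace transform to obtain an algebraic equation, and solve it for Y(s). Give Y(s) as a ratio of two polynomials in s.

Laplace-transform each side.
Using L{y'} = sY - y(0) = sY - 4, the left side becomes (s - 6)Y - (4).
The right side is L{t} = s^(-2).
So (s - 6)Y = s^(-2) + (4).
Isolate Y and clear denominators.

Y(s) = (4*s^2 + 1)/(s^3 - 6*s^2)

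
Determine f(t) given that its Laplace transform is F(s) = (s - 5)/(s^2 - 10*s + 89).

Rewrite the denominator: s^2 - 10*s + 89 = (s - 5)^2 + 64.
The form in (s - 5) signals a first-shifting-theorem factor e^(5t).
Since L{cos(8t)} = s/(s^2 + 64), the inverse is e^(5*t)*cos(8*t).

f(t) = exp(5*t)*cos(8*t)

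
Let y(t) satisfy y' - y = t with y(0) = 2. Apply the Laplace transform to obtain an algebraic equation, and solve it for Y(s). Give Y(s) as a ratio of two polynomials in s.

Transform both sides with L{·}.
Using L{y'} = sY - y(0) = sY - 2, the left side becomes (s - 1)Y - (2).
The right side is L{t} = s^(-2).
So (s - 1)Y = s^(-2) + (2).
Solve for Y(s) and write it as one ratio of polynomials.

Y(s) = (2*s^2 + 1)/(s^3 - s^2)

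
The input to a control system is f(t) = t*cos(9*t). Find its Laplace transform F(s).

L{cos(9t)} = s/(s^2 + 81).
Then apply L{t·g(t)} = -d/ds[G(s)] with G(s) = s/(s^2 + 81):
differentiating 1 time and applying the sign gives (s - 9)*(s + 9)/(s^2 + 81)^2.

F(s) = (s - 9)*(s + 9)/(s^2 + 81)^2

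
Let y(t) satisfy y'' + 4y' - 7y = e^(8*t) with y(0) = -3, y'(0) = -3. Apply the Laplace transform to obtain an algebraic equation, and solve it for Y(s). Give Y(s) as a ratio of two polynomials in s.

Y(s) = (-3*s^2 + 9*s + 121)/(s^3 - 4*s^2 - 39*s + 56)

Transform both sides with L{·}.
Using L{y''} = s^2 Y - s·y(0) - y'(0) and L{y'} = sY - y(0), with y(0) = -3, y'(0) = -3, the left side becomes (s^2 + 4*s - 7)Y - (-3*s - 15).
The right side is L{e^(8*t)} = 1/(s - 8).
So (s^2 + 4*s - 7)Y = 1/(s - 8) + (-3*s - 15).
Solve for Y(s) and write it as one ratio of polynomials.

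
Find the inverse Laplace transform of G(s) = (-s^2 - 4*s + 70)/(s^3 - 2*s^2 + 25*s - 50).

Factor the denominator: s^3 - 2*s^2 + 25*s - 50 = (s - 2)*(s^2 + 25).
Partial fraction decomposition gives [2/(s - 2)] + [-3*s/(s^2 + 25)] + [-10/(s^2 + 25)].
Invert each term: 2/(s - 2) ↔ 2e^(2t); -3·s/(s^2 + 25) ↔ -3cos(5t); -2·5/(s^2 + 25) ↔ -2sin(5t).

2*exp(2*t) - 2*sin(5*t) - 3*cos(5*t)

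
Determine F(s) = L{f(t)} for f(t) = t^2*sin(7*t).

F(s) = 14*(3*s^2 - 49)/(s^2 + 49)^3

L{sin(7t)} = 7/(s^2 + 49).
Then apply L{t^2·g(t)} = (-1)^2 d^2/ds^2[G(s)] with G(s) = 7/(s^2 + 49):
differentiating 2 times and applying the sign gives 14*(3*s^2 - 49)/(s^2 + 49)^3.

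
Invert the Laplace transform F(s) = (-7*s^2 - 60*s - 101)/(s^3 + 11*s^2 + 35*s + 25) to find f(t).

f(t) = -6*t*exp(-5*t) - 3*exp(-t) - 4*exp(-5*t)

Factor the denominator: s^3 + 11*s^2 + 35*s + 25 = (s + 1)*(s + 5)^2.
Partial fraction decomposition gives [-4/(s + 5)] + [-6/(s + 5)^2] + [-3/(s + 1)].
Invert each term: -4/(s + 5) ↔ -4e^(-5t); -6/(s + 5)^2 ↔ -6t·e^(-5t); -3/(s + 1) ↔ -3e^(-t).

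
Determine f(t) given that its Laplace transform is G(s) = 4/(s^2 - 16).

Since L{sinh(4t)} = 4/(s^2 - 16), the inverse is sinh(4*t).

f(t) = sinh(4*t)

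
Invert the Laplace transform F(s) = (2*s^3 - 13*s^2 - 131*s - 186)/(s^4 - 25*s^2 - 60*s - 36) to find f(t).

Factor the denominator: s^4 - 25*s^2 - 60*s - 36 = (s - 6)*(s + 1)*(s + 2)*(s + 3).
Partial fraction decomposition gives [1/(s + 2)] + [-2/(s - 6)] + [5/(s + 1)] + [-2/(s + 3)].
Invert each term: 1/(s + 2) ↔ e^(-2t); -2/(s - 6) ↔ -2e^(6t); 5/(s + 1) ↔ 5e^(-t); -2/(s + 3) ↔ -2e^(-3t).

f(t) = -2*exp(6*t) + 5*exp(-t) + exp(-2*t) - 2*exp(-3*t)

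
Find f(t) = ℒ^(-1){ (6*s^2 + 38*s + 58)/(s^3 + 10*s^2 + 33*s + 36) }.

f(t) = -2*t*exp(-3*t) + 4*exp(-3*t) + 2*exp(-4*t)

Factor the denominator: s^3 + 10*s^2 + 33*s + 36 = (s + 3)^2*(s + 4).
Partial fraction decomposition gives [4/(s + 3)] + [-2/(s + 3)^2] + [2/(s + 4)].
Invert each term: 4/(s + 3) ↔ 4e^(-3t); -2/(s + 3)^2 ↔ -2t·e^(-3t); 2/(s + 4) ↔ 2e^(-4t).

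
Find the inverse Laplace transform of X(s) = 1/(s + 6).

exp(-6*t)

Since L{e^(-6t)} = 1/(s + 6), the inverse is exp(-6*t).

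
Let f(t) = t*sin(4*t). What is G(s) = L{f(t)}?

L{sin(4t)} = 4/(s^2 + 16).
Then apply L{t·g(t)} = -d/ds[H(s)] with H(s) = 4/(s^2 + 16):
differentiating 1 time and applying the sign gives 8*s/(s^2 + 16)^2.

G(s) = 8*s/(s^2 + 16)^2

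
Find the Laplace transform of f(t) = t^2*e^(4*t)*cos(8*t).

2*(s - 4)*(s^2 - 8*s - 176)/(s^2 - 8*s + 80)^3

L{cos(8t)} = s/(s^2 + 64).
Multiplying by e^(4t) shifts s → s - 4, so L{e^(4*t)*cos(8*t)} = (s - 4)/((s - 4)^2 + 64).
Then apply L{t^2·g(t)} = (-1)^2 d^2/ds^2[G(s)] with G(s) = (s - 4)/((s - 4)^2 + 64):
differentiating 2 times and applying the sign gives 2*(s - 4)*(s^2 - 8*s - 176)/(s^2 - 8*s + 80)^3.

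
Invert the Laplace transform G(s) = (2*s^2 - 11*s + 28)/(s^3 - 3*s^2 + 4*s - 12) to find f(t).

Factor the denominator: s^3 - 3*s^2 + 4*s - 12 = (s - 3)*(s^2 + 4).
Partial fraction decomposition gives [1/(s - 3)] + [s/(s^2 + 4)] + [-8/(s^2 + 4)].
Invert each term: 1/(s - 3) ↔ e^(3t); 1·s/(s^2 + 4) ↔ cos(2t); -4·2/(s^2 + 4) ↔ -4sin(2t).

f(t) = exp(3*t) - 4*sin(2*t) + cos(2*t)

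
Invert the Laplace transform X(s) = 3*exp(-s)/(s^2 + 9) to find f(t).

The factor e^(-s) signals a time shift by c = 1 (second shifting theorem).
L{sin(3t)} = 3/(s^2 + 9), so L^-1{3/(s^2 + 9)} = sin(3*t).
Hence the inverse is u(t - 1) times that function evaluated at t - 1.

f(t) = Heaviside(t - 1)*(sin(3*t - 3))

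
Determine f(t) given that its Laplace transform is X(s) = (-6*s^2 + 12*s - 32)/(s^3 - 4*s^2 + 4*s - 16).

Factor the denominator: s^3 - 4*s^2 + 4*s - 16 = (s - 4)*(s^2 + 4).
Partial fraction decomposition gives [-4/(s - 4)] + [-2*s/(s^2 + 4)] + [4/(s^2 + 4)].
Invert each term: -4/(s - 4) ↔ -4e^(4t); -2·s/(s^2 + 4) ↔ -2cos(2t); 2·2/(s^2 + 4) ↔ 2sin(2t).

f(t) = -4*exp(4*t) + 2*sin(2*t) - 2*cos(2*t)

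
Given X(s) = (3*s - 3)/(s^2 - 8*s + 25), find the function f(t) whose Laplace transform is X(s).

f(t) = 3*exp(4*t)*sin(3*t) + 3*exp(4*t)*cos(3*t)

Complete the square in the denominator: s^2 - 8*s + 25 = (s - 4)^2 + 3^2.
Split the numerator to match: 3*s - 3 = 3·(s - 4) + 3·3.
Invert each term: 3·(s - 4)/((s - 4)^2 + 9) ↔ 3e^(4t)cos(3t); 3·3/((s - 4)^2 + 9) ↔ 3e^(4t)sin(3t).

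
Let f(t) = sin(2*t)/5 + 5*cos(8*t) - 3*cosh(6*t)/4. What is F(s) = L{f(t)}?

By linearity of the Laplace transform, transform each term separately.
(1/5)·[L{sin(2t)} = 2/(s^2 + 4)]; (5)·[L{cos(8t)} = s/(s^2 + 64)]; (-3/4)·[L{cosh(6t)} = s/(s^2 - 36)].

F(s) = 5*s/(s^2 + 64) - 3*s/(4*(s^2 - 36)) + 2/(5*(s^2 + 4))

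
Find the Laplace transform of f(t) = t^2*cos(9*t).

L{cos(9t)} = s/(s^2 + 81).
Then apply L{t^2·g(t)} = (-1)^2 d^2/ds^2[G(s)] with G(s) = s/(s^2 + 81):
differentiating 2 times and applying the sign gives 2*s*(s^2 - 243)/(s^2 + 81)^3.

2*s*(s^2 - 243)/(s^2 + 81)^3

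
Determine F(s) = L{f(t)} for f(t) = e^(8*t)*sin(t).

F(s) = 1/((s - 8)^2 + 1)

L{sin(t)} = 1/(s^2 + 1).
By the first shifting theorem, multiplying by e^(8t) replaces s with s - 8.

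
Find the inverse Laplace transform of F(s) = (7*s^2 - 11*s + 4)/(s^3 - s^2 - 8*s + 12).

Factor the denominator: s^3 - s^2 - 8*s + 12 = (s - 2)^2*(s + 3).
Partial fraction decomposition gives [3/(s - 2)] + [2/(s - 2)^2] + [4/(s + 3)].
Invert each term: 3/(s - 2) ↔ 3e^(2t); 2/(s - 2)^2 ↔ 2t·e^(2t); 4/(s + 3) ↔ 4e^(-3t).

2*t*exp(2*t) + 3*exp(2*t) + 4*exp(-3*t)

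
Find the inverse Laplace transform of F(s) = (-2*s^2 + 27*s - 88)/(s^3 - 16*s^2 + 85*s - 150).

Factor the denominator: s^3 - 16*s^2 + 85*s - 150 = (s - 6)*(s - 5)^2.
Partial fraction decomposition gives [-4/(s - 5)] + [3/(s - 5)^2] + [2/(s - 6)].
Invert each term: -4/(s - 5) ↔ -4e^(5t); 3/(s - 5)^2 ↔ 3t·e^(5t); 2/(s - 6) ↔ 2e^(6t).

3*t*exp(5*t) + 2*exp(6*t) - 4*exp(5*t)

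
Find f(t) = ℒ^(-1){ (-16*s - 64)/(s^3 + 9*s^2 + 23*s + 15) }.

Factor the denominator: s^3 + 9*s^2 + 23*s + 15 = (s + 1)*(s + 3)*(s + 5).
Partial fraction decomposition gives [4/(s + 3)] + [2/(s + 5)] + [-6/(s + 1)].
Invert each term: 4/(s + 3) ↔ 4e^(-3t); 2/(s + 5) ↔ 2e^(-5t); -6/(s + 1) ↔ -6e^(-t).

f(t) = -6*exp(-t) + 4*exp(-3*t) + 2*exp(-5*t)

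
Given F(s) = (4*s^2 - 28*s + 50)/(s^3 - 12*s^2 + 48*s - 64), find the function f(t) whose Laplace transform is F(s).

f(t) = t^2*exp(4*t) + 4*t*exp(4*t) + 4*exp(4*t)

Factor the denominator: s^3 - 12*s^2 + 48*s - 64 = (s - 4)^3.
Partial fraction decomposition gives [4/(s - 4)] + [4/(s - 4)^2] + [2/(s - 4)^3].
Invert each term: 4/(s - 4) ↔ 4e^(4t); 4/(s - 4)^2 ↔ 4t·e^(4t); 2/(s - 4)^3 ↔ (1)t^2·e^(4t).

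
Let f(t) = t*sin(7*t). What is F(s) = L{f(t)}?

L{sin(7t)} = 7/(s^2 + 49).
Then apply L{t·g(t)} = -d/ds[G(s)] with G(s) = 7/(s^2 + 49):
differentiating 1 time and applying the sign gives 14*s/(s^2 + 49)^2.

F(s) = 14*s/(s^2 + 49)^2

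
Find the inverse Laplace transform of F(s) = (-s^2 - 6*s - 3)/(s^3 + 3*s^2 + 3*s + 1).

t^2*exp(-t) - 4*t*exp(-t) - exp(-t)

Factor the denominator: s^3 + 3*s^2 + 3*s + 1 = (s + 1)^3.
Partial fraction decomposition gives [-1/(s + 1)] + [-4/(s + 1)^2] + [2/(s + 1)^3].
Invert each term: -1/(s + 1) ↔ -e^(-t); -4/(s + 1)^2 ↔ -4t·e^(-t); 2/(s + 1)^3 ↔ (1)t^2·e^(-t).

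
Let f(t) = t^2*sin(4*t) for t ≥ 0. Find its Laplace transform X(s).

L{sin(4t)} = 4/(s^2 + 16).
Then apply L{t^2·g(t)} = (-1)^2 d^2/ds^2[G(s)] with G(s) = 4/(s^2 + 16):
differentiating 2 times and applying the sign gives 8*(3*s^2 - 16)/(s^2 + 16)^3.

X(s) = 8*(3*s^2 - 16)/(s^2 + 16)^3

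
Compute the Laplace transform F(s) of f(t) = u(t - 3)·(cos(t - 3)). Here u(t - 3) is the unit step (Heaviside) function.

F(s) = s*exp(-3*s)/(s^2 + 1)

By the second shifting theorem, L{u(t - c)·g(t - c)} = e^(-cs)·G(s) with c = 3 and G(s) = L{g(t)}.
L{cos(t)} = s/(s^2 + 1).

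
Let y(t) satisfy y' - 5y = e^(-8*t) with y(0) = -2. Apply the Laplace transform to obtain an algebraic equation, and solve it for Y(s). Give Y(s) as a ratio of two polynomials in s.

Take the Laplace transform of both sides.
Using L{y'} = sY - y(0) = sY - (-2), the left side becomes (s - 5)Y - (-2).
The right side is L{e^(-8*t)} = 1/(s + 8).
So (s - 5)Y = 1/(s + 8) + (-2).
Solve for Y(s) and write it as one ratio of polynomials.

Y(s) = (-2*s - 15)/(s^2 + 3*s - 40)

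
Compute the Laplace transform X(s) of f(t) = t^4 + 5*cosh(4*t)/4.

The transform is linear, so treat each term independently.
L{t^4} = 4!/s^5 = 24/s^5; (5/4)·[L{cosh(4t)} = s/(s^2 - 16)].

X(s) = 5*s/(4*(s^2 - 16)) + 24/s^5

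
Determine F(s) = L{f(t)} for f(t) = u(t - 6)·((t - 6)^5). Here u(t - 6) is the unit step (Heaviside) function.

F(s) = 120*exp(-6*s)/s^6

By the second shifting theorem, L{u(t - c)·g(t - c)} = e^(-cs)·G(s) with c = 6 and G(s) = L{g(t)}.
L{t^5} = 5!/s^6 = 120/s^6.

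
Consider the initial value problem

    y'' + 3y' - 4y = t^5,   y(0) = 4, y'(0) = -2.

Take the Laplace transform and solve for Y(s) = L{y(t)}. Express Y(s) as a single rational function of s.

Y(s) = (4*s^7 + 10*s^6 + 120)/(s^8 + 3*s^7 - 4*s^6)

Laplace-transform each side.
Using L{y''} = s^2 Y - s·y(0) - y'(0) and L{y'} = sY - y(0), with y(0) = 4, y'(0) = -2, the left side becomes (s^2 + 3*s - 4)Y - (4*s + 10).
The right side is L{t^5} = 120/s^6.
So (s^2 + 3*s - 4)Y = 120/s^6 + (4*s + 10).
Isolate Y and clear denominators.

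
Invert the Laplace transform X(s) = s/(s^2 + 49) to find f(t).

Since L{cos(7t)} = s/(s^2 + 49), the inverse is cos(7*t).

f(t) = cos(7*t)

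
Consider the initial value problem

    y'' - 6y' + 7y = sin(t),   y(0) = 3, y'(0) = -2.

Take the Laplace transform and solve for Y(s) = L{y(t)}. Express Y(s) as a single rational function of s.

Y(s) = (3*s^3 - 20*s^2 + 3*s - 19)/(s^4 - 6*s^3 + 8*s^2 - 6*s + 7)

Apply the Laplace transform to the equation.
Using L{y''} = s^2 Y - s·y(0) - y'(0) and L{y'} = sY - y(0), with y(0) = 3, y'(0) = -2, the left side becomes (s^2 - 6*s + 7)Y - (3*s - 20).
The right side is L{sin(t)} = 1/(s^2 + 1).
So (s^2 - 6*s + 7)Y = 1/(s^2 + 1) + (3*s - 20).
Solve for Y(s) and write it as one ratio of polynomials.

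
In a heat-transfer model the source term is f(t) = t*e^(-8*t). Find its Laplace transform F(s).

L{e^(-8t)} = 1/(s + 8).
Then apply L{t·g(t)} = -d/ds[G(s)] with G(s) = 1/(s + 8):
differentiating 1 time and applying the sign gives (s + 8)^(-2).

F(s) = (s + 8)^(-2)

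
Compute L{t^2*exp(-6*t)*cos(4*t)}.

2*(s + 6)*(s^2 + 12*s - 12)/(s^2 + 12*s + 52)^3

L{cos(4t)} = s/(s^2 + 16).
Multiplying by e^(-6t) shifts s → s + 6, so L{exp(-6*t)*cos(4*t)} = (s + 6)/((s + 6)^2 + 16).
Then apply L{t^2·g(t)} = (-1)^2 d^2/ds^2[G(s)] with G(s) = (s + 6)/((s + 6)^2 + 16):
differentiating 2 times and applying the sign gives 2*(s + 6)*(s^2 + 12*s - 12)/(s^2 + 12*s + 52)^3.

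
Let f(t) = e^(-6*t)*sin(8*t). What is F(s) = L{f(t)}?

F(s) = 8/((s + 6)^2 + 64)

L{sin(8t)} = 8/(s^2 + 64).
By the first shifting theorem, multiplying by e^(-6t) replaces s with s + 6.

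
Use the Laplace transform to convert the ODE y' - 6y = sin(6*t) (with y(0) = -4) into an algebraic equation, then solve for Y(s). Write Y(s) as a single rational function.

Y(s) = (-4*s^2 - 138)/(s^3 - 6*s^2 + 36*s - 216)

Transform both sides with L{·}.
With L{y'} = sY - y(0) = sY - (-4): the LHS transforms to (s - 6)Y - (-4).
The right side is L{sin(6*t)} = 6/(s^2 + 36).
So (s - 6)Y = 6/(s^2 + 36) + (-4).
Solve for Y(s) and write it as one ratio of polynomials.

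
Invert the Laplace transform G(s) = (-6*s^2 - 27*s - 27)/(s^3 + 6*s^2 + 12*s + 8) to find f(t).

Factor the denominator: s^3 + 6*s^2 + 12*s + 8 = (s + 2)^3.
Partial fraction decomposition gives [-6/(s + 2)] + [-3/(s + 2)^2] + [3/(s + 2)^3].
Invert each term: -6/(s + 2) ↔ -6e^(-2t); -3/(s + 2)^2 ↔ -3t·e^(-2t); 3/(s + 2)^3 ↔ (3/2)t^2·e^(-2t).

f(t) = 3*t^2*exp(-2*t)/2 - 3*t*exp(-2*t) - 6*exp(-2*t)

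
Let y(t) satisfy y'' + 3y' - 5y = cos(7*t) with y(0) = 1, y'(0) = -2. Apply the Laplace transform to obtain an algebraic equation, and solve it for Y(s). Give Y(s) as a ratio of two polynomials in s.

Apply the Laplace transform to the equation.
With L{y''} = s^2 Y - s·y(0) - y'(0) and L{y'} = sY - y(0), with y(0) = 1, y'(0) = -2: the LHS transforms to (s^2 + 3*s - 5)Y - (s + 1).
The right side is L{cos(7*t)} = s/(s^2 + 49).
So (s^2 + 3*s - 5)Y = s/(s^2 + 49) + (s + 1).
Isolate Y and clear denominators.

Y(s) = (s^3 + s^2 + 50*s + 49)/(s^4 + 3*s^3 + 44*s^2 + 147*s - 245)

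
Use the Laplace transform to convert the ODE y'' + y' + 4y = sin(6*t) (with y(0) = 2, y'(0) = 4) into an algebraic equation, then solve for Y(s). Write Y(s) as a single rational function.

Take the Laplace transform of both sides.
Using L{y''} = s^2 Y - s·y(0) - y'(0) and L{y'} = sY - y(0), with y(0) = 2, y'(0) = 4, the left side becomes (s^2 + s + 4)Y - (2*s + 6).
The right side is L{sin(6*t)} = 6/(s^2 + 36).
So (s^2 + s + 4)Y = 6/(s^2 + 36) + (2*s + 6).
Isolate Y and clear denominators.

Y(s) = (2*s^3 + 6*s^2 + 72*s + 222)/(s^4 + s^3 + 40*s^2 + 36*s + 144)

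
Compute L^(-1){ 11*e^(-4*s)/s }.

The factor e^(-4s) signals a time shift by c = 4 (second shifting theorem).
L{11} = 11/s, so L^-1{11/s} = 11.
Hence the inverse is u(t - 4) times that function evaluated at t - 4.

Heaviside(t - 4)*(11)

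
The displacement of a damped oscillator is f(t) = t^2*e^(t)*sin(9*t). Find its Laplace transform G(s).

G(s) = 54*(s^2 - 2*s - 26)/(s^2 - 2*s + 82)^3

L{sin(9t)} = 9/(s^2 + 81).
Multiplying by e^(t) shifts s → s - 1, so L{e^(t)*sin(9*t)} = 9/((s - 1)^2 + 81).
Then apply L{t^2·g(t)} = (-1)^2 d^2/ds^2[H(s)] with H(s) = 9/((s - 1)^2 + 81):
differentiating 2 times and applying the sign gives 54*(s^2 - 2*s - 26)/(s^2 - 2*s + 82)^3.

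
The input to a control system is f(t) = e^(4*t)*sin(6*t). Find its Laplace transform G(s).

G(s) = 6/((s - 4)^2 + 36)

L{sin(6t)} = 6/(s^2 + 36).
By the first shifting theorem, multiplying by e^(4t) replaces s with s - 4.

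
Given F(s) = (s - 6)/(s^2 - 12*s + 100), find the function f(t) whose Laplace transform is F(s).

Rewrite the denominator: s^2 - 12*s + 100 = (s - 6)^2 + 64.
The form in (s - 6) signals a first-shifting-theorem factor e^(6t).
Since L{cos(8t)} = s/(s^2 + 64), the inverse is e^(6*t)*cos(8*t).

f(t) = exp(6*t)*cos(8*t)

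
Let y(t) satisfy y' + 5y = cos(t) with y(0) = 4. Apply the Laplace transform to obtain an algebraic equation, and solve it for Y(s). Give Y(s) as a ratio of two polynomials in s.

Take the Laplace transform of both sides.
With L{y'} = sY - y(0) = sY - 4: the LHS transforms to (s + 5)Y - (4).
The right side is L{cos(t)} = s/(s^2 + 1).
So (s + 5)Y = s/(s^2 + 1) + (4).
Solve for Y(s) and write it as one ratio of polynomials.

Y(s) = (4*s^2 + s + 4)/(s^3 + 5*s^2 + s + 5)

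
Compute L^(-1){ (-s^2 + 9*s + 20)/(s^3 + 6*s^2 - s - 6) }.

2*exp(t) - exp(-t) - 2*exp(-6*t)

Factor the denominator: s^3 + 6*s^2 - s - 6 = (s - 1)*(s + 1)*(s + 6).
Partial fraction decomposition gives [2/(s - 1)] + [-2/(s + 6)] + [-1/(s + 1)].
Invert each term: 2/(s - 1) ↔ 2e^(t); -2/(s + 6) ↔ -2e^(-6t); -1/(s + 1) ↔ -e^(-t).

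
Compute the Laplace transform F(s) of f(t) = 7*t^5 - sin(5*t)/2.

By linearity of the Laplace transform, transform each term separately.
(-1/2)·[L{sin(5t)} = 5/(s^2 + 25)]; (7)·[L{t^5} = 5!/s^6 = 120/s^6].

F(s) = -5/(2*(s^2 + 25)) + 840/s^6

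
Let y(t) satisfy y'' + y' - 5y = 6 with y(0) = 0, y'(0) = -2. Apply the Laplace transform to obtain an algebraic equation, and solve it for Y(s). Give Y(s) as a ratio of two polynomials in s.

Laplace-transform each side.
The derivative rules (L{y''} = s^2 Y - s·y(0) - y'(0) and L{y'} = sY - y(0), with y(0) = 0, y'(0) = -2) turn the left side into (s^2 + s - 5)Y - (-2).
The right side is L{6} = 6/s.
So (s^2 + s - 5)Y = 6/s + (-2).
Divide through and combine into a single rational function.

Y(s) = (-2*s + 6)/(s^3 + s^2 - 5*s)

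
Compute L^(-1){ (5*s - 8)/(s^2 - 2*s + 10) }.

Complete the square in the denominator: s^2 - 2*s + 10 = (s - 1)^2 + 3^2.
Split the numerator to match: 5*s - 8 = 5·(s - 1) - 1·3.
Invert each term: 5·(s - 1)/((s - 1)^2 + 9) ↔ 5e^(t)cos(3t); -1·3/((s - 1)^2 + 9) ↔ -e^(t)sin(3t).

-exp(t)*sin(3*t) + 5*exp(t)*cos(3*t)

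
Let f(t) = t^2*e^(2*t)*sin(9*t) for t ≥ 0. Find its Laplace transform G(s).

G(s) = 54*(s^2 - 4*s - 23)/(s^2 - 4*s + 85)^3

L{sin(9t)} = 9/(s^2 + 81).
Multiplying by e^(2t) shifts s → s - 2, so L{e^(2*t)*sin(9*t)} = 9/((s - 2)^2 + 81).
Then apply L{t^2·g(t)} = (-1)^2 d^2/ds^2[H(s)] with H(s) = 9/((s - 2)^2 + 81):
differentiating 2 times and applying the sign gives 54*(s^2 - 4*s - 23)/(s^2 - 4*s + 85)^3.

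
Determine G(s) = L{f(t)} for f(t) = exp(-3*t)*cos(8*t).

G(s) = (s + 3)/((s + 3)^2 + 64)

L{cos(8t)} = s/(s^2 + 64).
By the first shifting theorem, multiplying by e^(-3t) replaces s with s + 3.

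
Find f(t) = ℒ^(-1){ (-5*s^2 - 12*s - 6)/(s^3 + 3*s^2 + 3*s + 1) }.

f(t) = t^2*exp(-t)/2 - 2*t*exp(-t) - 5*exp(-t)

Factor the denominator: s^3 + 3*s^2 + 3*s + 1 = (s + 1)^3.
Partial fraction decomposition gives [-5/(s + 1)] + [-2/(s + 1)^2] + [(s + 1)^(-3)].
Invert each term: -5/(s + 1) ↔ -5e^(-t); -2/(s + 1)^2 ↔ -2t·e^(-t); 1/(s + 1)^3 ↔ (1/2)t^2·e^(-t).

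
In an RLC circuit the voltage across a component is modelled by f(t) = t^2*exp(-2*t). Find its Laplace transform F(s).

L{e^(-2t)} = 1/(s + 2).
Then apply L{t^2·g(t)} = (-1)^2 d^2/ds^2[G(s)] with G(s) = 1/(s + 2):
differentiating 2 times and applying the sign gives 2/(s + 2)^3.

F(s) = 2/(s + 2)^3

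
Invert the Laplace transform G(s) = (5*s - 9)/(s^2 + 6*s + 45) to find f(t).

f(t) = -4*exp(-3*t)*sin(6*t) + 5*exp(-3*t)*cos(6*t)

Complete the square in the denominator: s^2 + 6*s + 45 = (s + 3)^2 + 6^2.
Split the numerator to match: 5*s - 9 = 5·(s + 3) - 4·6.
Invert each term: 5·(s + 3)/((s + 3)^2 + 36) ↔ 5e^(-3t)cos(6t); -4·6/((s + 3)^2 + 36) ↔ -4e^(-3t)sin(6t).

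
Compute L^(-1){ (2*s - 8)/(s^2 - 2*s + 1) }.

Factor the denominator: s^2 - 2*s + 1 = (s - 1)^2.
Partial fraction decomposition gives [2/(s - 1)] + [-6/(s - 1)^2].
Invert each term: 2/(s - 1) ↔ 2e^(t); -6/(s - 1)^2 ↔ -6t·e^(t).

-6*t*exp(t) + 2*exp(t)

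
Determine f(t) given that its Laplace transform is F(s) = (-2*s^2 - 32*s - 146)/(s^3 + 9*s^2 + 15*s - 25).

f(t) = 6*t*exp(-5*t) - 5*exp(t) + 3*exp(-5*t)

Factor the denominator: s^3 + 9*s^2 + 15*s - 25 = (s - 1)*(s + 5)^2.
Partial fraction decomposition gives [3/(s + 5)] + [6/(s + 5)^2] + [-5/(s - 1)].
Invert each term: 3/(s + 5) ↔ 3e^(-5t); 6/(s + 5)^2 ↔ 6t·e^(-5t); -5/(s - 1) ↔ -5e^(t).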